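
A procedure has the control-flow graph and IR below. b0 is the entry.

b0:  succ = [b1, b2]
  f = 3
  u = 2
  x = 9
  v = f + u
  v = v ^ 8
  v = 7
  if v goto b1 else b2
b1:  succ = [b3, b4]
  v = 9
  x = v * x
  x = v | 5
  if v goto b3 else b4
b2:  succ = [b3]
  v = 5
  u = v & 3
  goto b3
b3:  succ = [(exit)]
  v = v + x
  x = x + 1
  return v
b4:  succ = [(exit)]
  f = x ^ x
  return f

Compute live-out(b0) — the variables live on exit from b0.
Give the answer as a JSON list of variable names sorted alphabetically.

Block summaries:
  b0: def={f,u,v,x} ue=∅
  b1: def={v,x} ue={x}
  b2: def={u,v} ue=∅
  b3: def={v,x} ue={v,x}
  b4: def={f} ue={x}

Live sets:
  b0 li=∅ lo={x}
  b1 li={x} lo={v,x}
  b2 li={x} lo={v,x}
  b3 li={v,x} lo=∅
  b4 li={x} lo=∅

live-out(b0) = ["x"]

Answer: ["x"]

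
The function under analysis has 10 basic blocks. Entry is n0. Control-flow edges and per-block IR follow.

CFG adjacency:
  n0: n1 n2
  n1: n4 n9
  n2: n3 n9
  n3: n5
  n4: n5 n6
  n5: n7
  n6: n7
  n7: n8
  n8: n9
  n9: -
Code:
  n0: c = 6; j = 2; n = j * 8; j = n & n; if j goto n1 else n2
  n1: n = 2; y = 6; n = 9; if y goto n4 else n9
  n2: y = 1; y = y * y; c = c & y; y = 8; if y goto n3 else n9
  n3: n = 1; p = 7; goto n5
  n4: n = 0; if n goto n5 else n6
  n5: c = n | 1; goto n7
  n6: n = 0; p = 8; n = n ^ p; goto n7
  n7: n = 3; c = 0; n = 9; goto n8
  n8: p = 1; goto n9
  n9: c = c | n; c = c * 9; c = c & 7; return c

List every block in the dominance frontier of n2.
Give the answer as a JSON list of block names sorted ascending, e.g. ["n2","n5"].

idom tree: n1←n0 n2←n0 n3←n2 n4←n1 n5←n0 n6←n4 n7←n0 n8←n7 n9←n0
Join-block Dom:
  n5: preds {n3,n4}: {n0,n2,n3} ∩ {n0,n1,n4} = {n0}; idom=n0
  n7: preds {n5,n6}: {n0,n5} ∩ {n0,n1,n4,n6} = {n0}; idom=n0
  n9: preds {n1,n2,n8}: {n0,n1} ∩ {n0,n2} ∩ {n0,n7,n8} = {n0}; idom=n0

Frontier:
  join n5 pred n3: n3→n2 stop@n0
  join n5 pred n4: n4→n1 stop@n0
  join n7 pred n5: n5 stop@n0
  join n7 pred n6: n6→n4→n1 stop@n0
  join n9 pred n1: n1 stop@n0
  join n9 pred n2: n2 stop@n0
  join n9 pred n8: n8→n7 stop@n0
  n0: DF=∅
  n1: DF={n5,n7,n9}
  n2: DF={n5,n9}
  n3: DF={n5}
  n4: DF={n5,n7}
  n5: DF={n7}
  n6: DF={n7}
  n7: DF={n9}
  n8: DF={n9}
  n9: DF=∅

DF(n2) = ["n5", "n9"]

Answer: ["n5", "n9"]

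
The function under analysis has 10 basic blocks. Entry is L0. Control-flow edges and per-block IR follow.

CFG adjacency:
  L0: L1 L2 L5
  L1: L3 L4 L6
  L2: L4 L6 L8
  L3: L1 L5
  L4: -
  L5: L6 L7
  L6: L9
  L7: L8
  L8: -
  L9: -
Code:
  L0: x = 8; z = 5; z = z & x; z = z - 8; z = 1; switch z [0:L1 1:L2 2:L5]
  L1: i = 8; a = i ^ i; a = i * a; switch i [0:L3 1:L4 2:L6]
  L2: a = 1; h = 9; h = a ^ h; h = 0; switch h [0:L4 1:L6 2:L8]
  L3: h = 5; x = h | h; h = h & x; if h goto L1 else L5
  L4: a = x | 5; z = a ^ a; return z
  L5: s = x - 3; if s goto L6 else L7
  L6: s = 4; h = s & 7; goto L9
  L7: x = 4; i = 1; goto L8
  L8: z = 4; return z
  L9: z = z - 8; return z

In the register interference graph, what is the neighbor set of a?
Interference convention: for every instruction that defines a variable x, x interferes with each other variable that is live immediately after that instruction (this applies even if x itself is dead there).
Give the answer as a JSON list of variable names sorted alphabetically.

def/use:
  L0 def {x,z} use ∅
  L1 def {a,i} use ∅
  L2 def {a,h} use ∅
  L3 def {h,x} use ∅
  L4 def {a,z} use {x}
  L5 def {s} use {x}
  L6 def {h,s} use ∅
  L7 def {i,x} use ∅
  L8 def {z} use ∅
  L9 def {z} use {z}

Backward fixpoint:
  live L0: ∅→{x,z}
  live L1: {x,z}→{x,z}
  live L2: {x,z}→{x,z}
  live L3: {z}→{x,z}
  live L4: {x}→∅
  live L5: {x,z}→{z}
  live L6: {z}→{z}
  live L7: ∅→∅
  live L8: ∅→∅
  live L9: {z}→∅

Interfere edges:
  a — {h,i,x,z}
  h — {a,x,z}
  i — {a,x,z}
  s — {z}
  x — {a,h,i,z}
  z — {a,h,i,s,x}

N(a) = ["h", "i", "x", "z"]

Answer: ["h", "i", "x", "z"]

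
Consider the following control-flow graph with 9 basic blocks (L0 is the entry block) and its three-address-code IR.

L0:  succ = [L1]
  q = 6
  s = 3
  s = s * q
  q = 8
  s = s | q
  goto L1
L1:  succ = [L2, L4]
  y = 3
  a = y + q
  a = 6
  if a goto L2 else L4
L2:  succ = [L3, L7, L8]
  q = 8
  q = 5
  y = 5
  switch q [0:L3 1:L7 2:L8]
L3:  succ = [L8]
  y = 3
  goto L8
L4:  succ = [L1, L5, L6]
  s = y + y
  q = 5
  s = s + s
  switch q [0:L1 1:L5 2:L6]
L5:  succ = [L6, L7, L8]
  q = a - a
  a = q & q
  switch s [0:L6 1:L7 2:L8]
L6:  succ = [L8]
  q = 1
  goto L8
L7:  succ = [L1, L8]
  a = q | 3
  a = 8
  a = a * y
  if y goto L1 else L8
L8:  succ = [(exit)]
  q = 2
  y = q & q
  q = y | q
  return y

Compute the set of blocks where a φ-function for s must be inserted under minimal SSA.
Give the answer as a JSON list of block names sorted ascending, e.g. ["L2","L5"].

Answer: ["L1", "L7", "L8"]

Derivation:
idom tree: L1←L0 L2←L1 L3←L2 L4←L1 L5←L4 L6←L4 L7←L1 L8←L1
Join-block Dom:
  L1: preds {L0,L4,L7}: {L0} ∩ {L0,L1,L4} ∩ {L0,L1,L7} = {L0}; idom=L0
  L6: preds {L4,L5}: {L0,L1,L4} ∩ {L0,L1,L4,L5} = {L0,L1,L4}; idom=L4
  L7: preds {L2,L5}: {L0,L1,L2} ∩ {L0,L1,L4,L5} = {L0,L1}; idom=L1
  L8: preds {L2,L3,L5,L6,L7}: {L0,L1,L2} ∩ {L0,L1,L2,L3} ∩ {L0,L1,L4,L5} ∩ {L0,L1,L4,L6} ∩ {L0,L1,L7} = {L0,L1}; idom=L1

Frontier:
  join L1 pred L0: · stop@L0
  join L1 pred L4: L4→L1 stop@L0
  join L1 pred L7: L7→L1 stop@L0
  join L6 pred L4: · stop@L4
  join L6 pred L5: L5 stop@L4
  join L7 pred L2: L2 stop@L1
  join L7 pred L5: L5→L4 stop@L1
  join L8 pred L2: L2 stop@L1
  join L8 pred L3: L3→L2 stop@L1
  join L8 pred L5: L5→L4 stop@L1
  join L8 pred L6: L6→L4 stop@L1
  join L8 pred L7: L7 stop@L1
  DF(L0)=∅
  DF(L1)={L1}
  DF(L2)={L7,L8}
  DF(L3)={L8}
  DF(L4)={L1,L7,L8}
  DF(L5)={L6,L7,L8}
  DF(L6)={L8}
  DF(L7)={L1,L8}
  DF(L8)=∅

φ for s: defs {L0,L4}
  DF⁺ = {L1,L7,L8}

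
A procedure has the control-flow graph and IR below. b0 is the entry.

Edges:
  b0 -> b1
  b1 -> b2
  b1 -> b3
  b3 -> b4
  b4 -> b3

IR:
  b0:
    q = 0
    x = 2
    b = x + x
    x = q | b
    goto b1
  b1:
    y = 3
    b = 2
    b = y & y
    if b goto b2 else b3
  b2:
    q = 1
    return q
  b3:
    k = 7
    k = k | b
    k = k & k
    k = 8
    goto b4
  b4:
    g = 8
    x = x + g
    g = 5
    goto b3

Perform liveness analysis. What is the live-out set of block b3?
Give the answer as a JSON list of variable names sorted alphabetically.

Answer: ["b", "x"]

Working:
Block summaries:
  b0: def={b,q,x} ue=∅
  b1: def={b,y} ue=∅
  b2: def={q} ue=∅
  b3: def={k} ue={b}
  b4: def={g,x} ue={x}

Live sets:
  b0: in=∅ out={x}
  b1: in={x} out={b,x}
  b2: in=∅ out=∅
  b3: in={b,x} out={b,x}
  b4: in={b,x} out={b,x}

live-out(b3) = ["b", "x"]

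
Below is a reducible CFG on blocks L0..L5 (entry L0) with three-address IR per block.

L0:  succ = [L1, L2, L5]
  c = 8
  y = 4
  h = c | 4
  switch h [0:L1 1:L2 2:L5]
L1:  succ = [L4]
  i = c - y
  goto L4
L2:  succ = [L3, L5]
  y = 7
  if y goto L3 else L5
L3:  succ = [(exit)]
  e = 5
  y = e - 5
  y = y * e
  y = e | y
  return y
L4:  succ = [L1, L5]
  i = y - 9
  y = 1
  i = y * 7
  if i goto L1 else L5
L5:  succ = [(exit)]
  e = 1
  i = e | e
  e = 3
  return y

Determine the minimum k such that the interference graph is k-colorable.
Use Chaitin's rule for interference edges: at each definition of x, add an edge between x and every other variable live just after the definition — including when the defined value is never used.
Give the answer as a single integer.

Per-block:
  L0: {c,h,y} / ∅
  L1: {i} / {c,y}
  L2: {y} / ∅
  L3: {e,y} / ∅
  L4: {i,y} / {y}
  L5: {e,i} / {y}

Liveness:
  live L0: ∅→{c,y}
  live L1: {c,y}→{c,y}
  live L2: ∅→{y}
  live L3: ∅→∅
  live L4: {c,y}→{c,y}
  live L5: {y}→∅

Conflict graph:
  c — {h,i,y}
  e — {y}
  h — {c,y}
  i — {c,y}
  y — {c,e,h,i}

Colouring:
  clique {c,h,y} ⇒ need ≥ 3
  3-colouring: c0={y}  c1={c,e}  c2={h,i}
  χ = 3

Answer: 3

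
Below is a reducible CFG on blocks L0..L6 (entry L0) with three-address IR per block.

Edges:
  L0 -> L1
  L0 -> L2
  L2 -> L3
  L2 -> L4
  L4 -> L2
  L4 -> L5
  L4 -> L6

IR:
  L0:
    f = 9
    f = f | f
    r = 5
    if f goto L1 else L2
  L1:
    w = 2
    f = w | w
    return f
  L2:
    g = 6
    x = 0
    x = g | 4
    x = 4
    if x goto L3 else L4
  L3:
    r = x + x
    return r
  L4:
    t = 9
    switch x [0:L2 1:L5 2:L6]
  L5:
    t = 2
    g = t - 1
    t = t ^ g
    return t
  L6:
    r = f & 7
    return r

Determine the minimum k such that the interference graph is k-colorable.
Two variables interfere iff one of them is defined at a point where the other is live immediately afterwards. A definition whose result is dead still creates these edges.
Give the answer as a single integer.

def/use:
  L0 def {f,r} use ∅
  L1 def {f,w} use ∅
  L2 def {g,x} use ∅
  L3 def {r} use {x}
  L4 def {t} use {x}
  L5 def {g,t} use ∅
  L6 def {r} use {f}

Live sets:
  L0: in=∅ out={f}
  L1: in=∅ out=∅
  L2: in={f} out={f,x}
  L3: in={x} out=∅
  L4: in={f,x} out={f}
  L5: in=∅ out=∅
  L6: in={f} out=∅

Conflict graph:
  f: {g,r,t,x}
  g: {f,t,x}
  r: {f}
  t: {f,g,x}
  w: ∅
  x: {f,g,t}

Colouring:
  clique {f,g,t,x} ⇒ need ≥ 4
  assign f→c0 g→c1 r→c1 t→c2 w→c0 x→c3 — no edge inside a register ⇒ χ ≤ 4
  χ = 4

Answer: 4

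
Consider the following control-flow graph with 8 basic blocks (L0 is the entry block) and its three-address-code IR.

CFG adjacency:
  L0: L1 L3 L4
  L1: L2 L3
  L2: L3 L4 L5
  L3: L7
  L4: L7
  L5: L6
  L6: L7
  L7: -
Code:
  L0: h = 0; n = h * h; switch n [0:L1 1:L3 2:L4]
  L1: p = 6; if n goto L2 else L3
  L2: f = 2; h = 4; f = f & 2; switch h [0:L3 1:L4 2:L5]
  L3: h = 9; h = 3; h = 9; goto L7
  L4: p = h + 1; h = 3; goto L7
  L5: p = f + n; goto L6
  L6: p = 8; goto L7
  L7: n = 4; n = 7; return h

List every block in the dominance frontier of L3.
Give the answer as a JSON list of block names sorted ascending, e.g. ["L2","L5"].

Answer: ["L7"]

Analysis:
idom tree: L1←L0 L2←L1 L3←L0 L4←L0 L5←L2 L6←L5 L7←L0
Join-block Dom:
  L3: preds {L0,L1,L2}: {L0} ∩ {L0,L1} ∩ {L0,L1,L2} = {L0}; idom=L0
  L4: preds {L0,L2}: {L0} ∩ {L0,L1,L2} = {L0}; idom=L0
  L7: preds {L3,L4,L6}: {L0,L3} ∩ {L0,L4} ∩ {L0,L1,L2,L5,L6} = {L0}; idom=L0

DF derivation:
  join L3 pred L0: · stop@L0
  join L3 pred L1: L1 stop@L0
  join L3 pred L2: L2→L1 stop@L0
  join L4 pred L0: · stop@L0
  join L4 pred L2: L2→L1 stop@L0
  join L7 pred L3: L3 stop@L0
  join L7 pred L4: L4 stop@L0
  join L7 pred L6: L6→L5→L2→L1 stop@L0
  L0: DF=∅
  L1: DF={L3,L4,L7}
  L2: DF={L3,L4,L7}
  L3: DF={L7}
  L4: DF={L7}
  L5: DF={L7}
  L6: DF={L7}
  L7: DF=∅

DF(L3) = ["L7"]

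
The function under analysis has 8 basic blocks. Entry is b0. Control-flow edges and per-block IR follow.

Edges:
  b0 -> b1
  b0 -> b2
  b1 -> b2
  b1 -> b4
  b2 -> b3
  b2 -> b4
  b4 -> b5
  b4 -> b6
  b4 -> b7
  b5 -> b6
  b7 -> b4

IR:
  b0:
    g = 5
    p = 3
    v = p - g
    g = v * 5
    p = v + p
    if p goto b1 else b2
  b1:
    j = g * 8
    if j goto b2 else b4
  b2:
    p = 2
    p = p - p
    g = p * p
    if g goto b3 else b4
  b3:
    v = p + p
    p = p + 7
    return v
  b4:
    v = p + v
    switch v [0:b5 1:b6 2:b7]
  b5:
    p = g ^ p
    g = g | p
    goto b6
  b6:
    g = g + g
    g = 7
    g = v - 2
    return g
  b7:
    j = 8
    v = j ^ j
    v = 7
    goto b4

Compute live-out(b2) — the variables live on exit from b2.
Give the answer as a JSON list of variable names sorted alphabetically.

Answer: ["g", "p", "v"]

Derivation:
Block summaries:
  b0: def={g,p,v} ue=∅
  b1: def={j} ue={g}
  b2: def={g,p} ue=∅
  b3: def={p,v} ue={p}
  b4: def={v} ue={p,v}
  b5: def={g,p} ue={g,p}
  b6: def={g} ue={g,v}
  b7: def={j,v} ue=∅

Liveness:
  live b0: ∅→{g,p,v}
  live b1: {g,p,v}→{g,p,v}
  live b2: {v}→{g,p,v}
  live b3: {p}→∅
  live b4: {g,p,v}→{g,p,v}
  live b5: {g,p,v}→{g,v}
  live b6: {g,v}→∅
  live b7: {g,p}→{g,p,v}

live-out(b2) = ["g", "p", "v"]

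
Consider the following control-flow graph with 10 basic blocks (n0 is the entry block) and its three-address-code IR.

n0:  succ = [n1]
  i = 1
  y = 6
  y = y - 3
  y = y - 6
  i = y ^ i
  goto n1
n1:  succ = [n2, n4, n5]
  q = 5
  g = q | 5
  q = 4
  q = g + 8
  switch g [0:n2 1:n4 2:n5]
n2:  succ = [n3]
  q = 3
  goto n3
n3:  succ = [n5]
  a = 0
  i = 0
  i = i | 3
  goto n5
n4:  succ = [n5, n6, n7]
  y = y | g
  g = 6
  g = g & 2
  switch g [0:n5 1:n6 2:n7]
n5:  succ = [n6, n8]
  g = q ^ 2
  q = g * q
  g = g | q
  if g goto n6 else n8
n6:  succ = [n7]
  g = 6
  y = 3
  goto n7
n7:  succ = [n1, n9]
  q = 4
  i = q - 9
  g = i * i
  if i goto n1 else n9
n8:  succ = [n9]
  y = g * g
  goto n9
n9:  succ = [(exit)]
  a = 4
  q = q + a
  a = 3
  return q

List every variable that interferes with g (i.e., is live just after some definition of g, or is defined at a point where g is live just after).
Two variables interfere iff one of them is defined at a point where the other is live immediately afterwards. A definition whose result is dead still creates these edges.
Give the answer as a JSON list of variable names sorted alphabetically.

Per-block:
  n0: {i,y} / ∅
  n1: {g,q} / ∅
  n2: {q} / ∅
  n3: {a,i} / ∅
  n4: {g,y} / {g,y}
  n5: {g,q} / {q}
  n6: {g,y} / ∅
  n7: {g,i,q} / ∅
  n8: {y} / {g}
  n9: {a,q} / {q}

Backward fixpoint:
  n0 li=∅ lo={y}
  n1 li={y} lo={g,q,y}
  n2 li=∅ lo={q}
  n3 li={q} lo={q}
  n4 li={g,q,y} lo={q,y}
  n5 li={q} lo={g,q}
  n6 li=∅ lo={y}
  n7 li={y} lo={q,y}
  n8 li={g,q} lo={q}
  n9 li={q} lo=∅

Conflict graph:
  a: {q}
  g: {i,q,y}
  i: {g,q,y}
  q: {a,g,i,y}
  y: {g,i,q}

N(g) = ["i", "q", "y"]

Answer: ["i", "q", "y"]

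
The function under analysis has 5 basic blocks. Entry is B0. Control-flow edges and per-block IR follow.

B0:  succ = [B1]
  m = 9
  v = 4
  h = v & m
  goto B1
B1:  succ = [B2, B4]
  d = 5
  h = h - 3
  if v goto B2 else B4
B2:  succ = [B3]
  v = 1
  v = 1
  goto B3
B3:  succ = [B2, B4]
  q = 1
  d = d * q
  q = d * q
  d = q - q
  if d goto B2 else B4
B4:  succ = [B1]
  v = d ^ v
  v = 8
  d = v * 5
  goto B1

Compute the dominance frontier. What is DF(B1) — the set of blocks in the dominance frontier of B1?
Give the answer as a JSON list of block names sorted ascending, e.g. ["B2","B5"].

Answer: ["B1"]

Working:
idom tree: B1←B0 B2←B1 B3←B2 B4←B1
Dom∩ at merges:
  B1: preds {B0,B4}: {B0} ∩ {B0,B1,B4} = {B0}; idom=B0
  B2: preds {B1,B3}: {B0,B1} ∩ {B0,B1,B2,B3} = {B0,B1}; idom=B1
  B4: preds {B1,B3}: {B0,B1} ∩ {B0,B1,B2,B3} = {B0,B1}; idom=B1

DF walk-up:
  join B1 pred B0: · stop@B0
  join B1 pred B4: B4→B1 stop@B0
  join B2 pred B1: · stop@B1
  join B2 pred B3: B3→B2 stop@B1
  join B4 pred B1: · stop@B1
  join B4 pred B3: B3→B2 stop@B1
  B0: DF=∅
  B1: DF={B1}
  B2: DF={B2,B4}
  B3: DF={B2,B4}
  B4: DF={B1}

DF(B1) = ["B1"]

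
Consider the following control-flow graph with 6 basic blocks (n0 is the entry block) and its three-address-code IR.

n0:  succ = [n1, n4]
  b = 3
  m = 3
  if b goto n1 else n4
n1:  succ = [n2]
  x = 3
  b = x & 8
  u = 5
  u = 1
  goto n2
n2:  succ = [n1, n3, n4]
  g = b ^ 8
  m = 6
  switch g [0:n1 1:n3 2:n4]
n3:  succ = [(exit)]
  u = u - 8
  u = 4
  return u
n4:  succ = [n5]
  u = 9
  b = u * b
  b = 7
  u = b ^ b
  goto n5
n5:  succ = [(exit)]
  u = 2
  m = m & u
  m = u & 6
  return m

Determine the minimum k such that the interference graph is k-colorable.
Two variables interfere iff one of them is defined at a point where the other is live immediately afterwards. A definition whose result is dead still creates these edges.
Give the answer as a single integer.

def/use:
  n0: {b,m} / ∅
  n1: {b,u,x} / ∅
  n2: {g,m} / {b}
  n3: {u} / {u}
  n4: {b,u} / {b}
  n5: {m,u} / {m}

Backward fixpoint:
  n0 li=∅ lo={b,m}
  n1 li=∅ lo={b,u}
  n2 li={b,u} lo={b,m,u}
  n3 li={u} lo=∅
  n4 li={b,m} lo={m}
  n5 li={m} lo=∅

Interfere edges:
  b — {g,m,u}
  g — {b,m,u}
  m — {b,g,u}
  u — {b,g,m}
  x — ∅

Chromatic number:
  {b,g,m,u} pairwise interfere (4-clique) ⇒ χ ≥ 4
  4-colouring: r0={b,x}  r1={g}  r2={m}  r3={u}
  χ = 4

Answer: 4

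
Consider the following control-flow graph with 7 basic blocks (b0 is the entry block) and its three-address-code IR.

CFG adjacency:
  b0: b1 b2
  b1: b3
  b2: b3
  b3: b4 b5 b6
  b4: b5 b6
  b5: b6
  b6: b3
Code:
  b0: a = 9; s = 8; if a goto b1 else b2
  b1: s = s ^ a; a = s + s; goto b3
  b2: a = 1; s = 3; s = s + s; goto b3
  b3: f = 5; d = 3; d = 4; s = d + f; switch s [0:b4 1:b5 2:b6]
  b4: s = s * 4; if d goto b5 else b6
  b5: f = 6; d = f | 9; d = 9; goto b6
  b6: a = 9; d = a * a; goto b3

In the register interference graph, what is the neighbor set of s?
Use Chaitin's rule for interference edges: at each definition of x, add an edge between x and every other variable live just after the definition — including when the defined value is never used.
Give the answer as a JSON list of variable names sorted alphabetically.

Answer: ["a", "d"]

Derivation:
Per-block:
  b0: {a,s} / ∅
  b1: {a,s} / {a,s}
  b2: {a,s} / ∅
  b3: {d,f,s} / ∅
  b4: {s} / {d,s}
  b5: {d,f} / ∅
  b6: {a,d} / ∅

Liveness:
  b0: in=∅ out={a,s}
  b1: in={a,s} out=∅
  b2: in=∅ out=∅
  b3: in=∅ out={d,s}
  b4: in={d,s} out=∅
  b5: in=∅ out=∅
  b6: in=∅ out=∅

Interference:
  a↔{s}
  d↔{f,s}
  f↔{d}
  s↔{a,d}

N(s) = ["a", "d"]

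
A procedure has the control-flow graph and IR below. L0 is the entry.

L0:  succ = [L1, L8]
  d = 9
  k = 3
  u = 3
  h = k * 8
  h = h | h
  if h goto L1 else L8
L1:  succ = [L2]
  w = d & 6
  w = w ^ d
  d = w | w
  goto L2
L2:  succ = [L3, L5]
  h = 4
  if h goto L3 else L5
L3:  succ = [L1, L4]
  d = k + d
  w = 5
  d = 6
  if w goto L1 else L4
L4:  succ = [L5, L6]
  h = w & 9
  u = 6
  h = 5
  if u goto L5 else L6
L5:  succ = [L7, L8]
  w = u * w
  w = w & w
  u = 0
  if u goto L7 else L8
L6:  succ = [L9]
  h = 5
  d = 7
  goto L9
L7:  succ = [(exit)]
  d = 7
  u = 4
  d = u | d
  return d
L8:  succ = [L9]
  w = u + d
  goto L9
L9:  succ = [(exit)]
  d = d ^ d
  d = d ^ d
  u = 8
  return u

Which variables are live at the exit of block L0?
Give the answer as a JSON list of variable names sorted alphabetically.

Block summaries:
  L0 def {d,h,k,u} use ∅
  L1 def {d,w} use {d}
  L2 def {h} use ∅
  L3 def {d,w} use {d,k}
  L4 def {h,u} use {w}
  L5 def {u,w} use {u,w}
  L6 def {d,h} use ∅
  L7 def {d,u} use ∅
  L8 def {w} use {d,u}
  L9 def {d,u} use {d}

Liveness:
  live L0: ∅→{d,k,u}
  live L1: {d,k,u}→{d,k,u,w}
  live L2: {d,k,u,w}→{d,k,u,w}
  live L3: {d,k,u}→{d,k,u,w}
  live L4: {d,w}→{d,u,w}
  live L5: {d,u,w}→{d,u}
  live L6: ∅→{d}
  live L7: ∅→∅
  live L8: {d,u}→{d}
  live L9: {d}→∅

live-out(L0) = ["d", "k", "u"]

Answer: ["d", "k", "u"]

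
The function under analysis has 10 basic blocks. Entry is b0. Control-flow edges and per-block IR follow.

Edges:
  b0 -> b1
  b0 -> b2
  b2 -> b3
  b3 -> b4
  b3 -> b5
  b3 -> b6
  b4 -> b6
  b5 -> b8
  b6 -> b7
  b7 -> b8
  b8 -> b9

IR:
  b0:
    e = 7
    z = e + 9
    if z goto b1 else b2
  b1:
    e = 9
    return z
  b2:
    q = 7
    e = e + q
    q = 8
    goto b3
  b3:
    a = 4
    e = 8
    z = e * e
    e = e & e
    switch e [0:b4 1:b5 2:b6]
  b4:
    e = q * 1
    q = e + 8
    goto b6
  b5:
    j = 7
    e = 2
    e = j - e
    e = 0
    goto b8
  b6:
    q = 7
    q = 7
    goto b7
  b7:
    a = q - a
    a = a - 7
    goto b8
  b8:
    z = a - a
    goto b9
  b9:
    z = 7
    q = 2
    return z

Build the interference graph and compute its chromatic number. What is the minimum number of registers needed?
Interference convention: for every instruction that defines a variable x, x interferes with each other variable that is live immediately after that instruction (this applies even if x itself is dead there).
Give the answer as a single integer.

Answer: 4

Analysis:
Per-block:
  b0 def {e,z} use ∅
  b1 def {e} use {z}
  b2 def {e,q} use {e}
  b3 def {a,e,z} use ∅
  b4 def {e,q} use {q}
  b5 def {e,j} use ∅
  b6 def {q} use ∅
  b7 def {a} use {a,q}
  b8 def {z} use {a}
  b9 def {q,z} use ∅

Live sets:
  b0 li=∅ lo={e,z}
  b1 li={z} lo=∅
  b2 li={e} lo={q}
  b3 li={q} lo={a,q}
  b4 li={a,q} lo={a}
  b5 li={a} lo={a}
  b6 li={a} lo={a,q}
  b7 li={a,q} lo={a}
  b8 li={a} lo=∅
  b9 li=∅ lo=∅

Interfere edges:
  a — {e,j,q,z}
  e — {a,j,q,z}
  j — {a,e}
  q — {a,e,z}
  z — {a,e,q}

Chromatic number:
  clique {a,e,q,z} ⇒ need ≥ 4
  assign a→c0 e→c1 j→c2 q→c2 z→c3 — no edge inside a register ⇒ χ ≤ 4
  χ = 4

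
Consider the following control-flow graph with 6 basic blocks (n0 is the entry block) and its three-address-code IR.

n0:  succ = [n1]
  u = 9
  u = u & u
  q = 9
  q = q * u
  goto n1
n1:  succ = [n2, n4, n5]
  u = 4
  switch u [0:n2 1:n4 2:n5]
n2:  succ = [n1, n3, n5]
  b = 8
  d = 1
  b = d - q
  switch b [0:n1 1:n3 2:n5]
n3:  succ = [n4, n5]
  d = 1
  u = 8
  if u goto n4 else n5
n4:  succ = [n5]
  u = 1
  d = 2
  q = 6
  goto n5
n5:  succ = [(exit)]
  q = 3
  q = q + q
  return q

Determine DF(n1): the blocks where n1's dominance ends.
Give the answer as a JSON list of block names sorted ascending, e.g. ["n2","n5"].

Answer: ["n1"]

Derivation:
idom tree: n1←n0 n2←n1 n3←n2 n4←n1 n5←n1
Join-block Dom:
  n1: preds {n0,n2}: {n0} ∩ {n0,n1,n2} = {n0}; idom=n0
  n4: preds {n1,n3}: {n0,n1} ∩ {n0,n1,n2,n3} = {n0,n1}; idom=n1
  n5: preds {n1,n2,n3,n4}: {n0,n1} ∩ {n0,n1,n2} ∩ {n0,n1,n2,n3} ∩ {n0,n1,n4} = {n0,n1}; idom=n1

Frontier:
  n1←n0: walk · to n0
  n1←n2: walk n2→n1 to n0
  n4←n1: walk · to n1
  n4←n3: walk n3→n2 to n1
  n5←n1: walk · to n1
  n5←n2: walk n2 to n1
  n5←n3: walk n3→n2 to n1
  n5←n4: walk n4 to n1
  n0: DF=∅
  n1: DF={n1}
  n2: DF={n1,n4,n5}
  n3: DF={n4,n5}
  n4: DF={n5}
  n5: DF=∅

DF(n1) = ["n1"]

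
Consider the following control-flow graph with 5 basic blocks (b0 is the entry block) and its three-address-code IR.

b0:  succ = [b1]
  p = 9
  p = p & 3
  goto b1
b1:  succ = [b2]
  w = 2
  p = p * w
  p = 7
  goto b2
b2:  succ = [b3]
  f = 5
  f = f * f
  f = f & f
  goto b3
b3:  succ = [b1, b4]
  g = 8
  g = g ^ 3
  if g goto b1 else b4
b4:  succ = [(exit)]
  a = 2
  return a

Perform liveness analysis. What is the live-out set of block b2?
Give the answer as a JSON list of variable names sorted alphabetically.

def/use:
  b0: def={p} ue=∅
  b1: def={p,w} ue={p}
  b2: def={f} ue=∅
  b3: def={g} ue=∅
  b4: def={a} ue=∅

Live sets:
  b0: in=∅ out={p}
  b1: in={p} out={p}
  b2: in={p} out={p}
  b3: in={p} out={p}
  b4: in=∅ out=∅

live-out(b2) = ["p"]

Answer: ["p"]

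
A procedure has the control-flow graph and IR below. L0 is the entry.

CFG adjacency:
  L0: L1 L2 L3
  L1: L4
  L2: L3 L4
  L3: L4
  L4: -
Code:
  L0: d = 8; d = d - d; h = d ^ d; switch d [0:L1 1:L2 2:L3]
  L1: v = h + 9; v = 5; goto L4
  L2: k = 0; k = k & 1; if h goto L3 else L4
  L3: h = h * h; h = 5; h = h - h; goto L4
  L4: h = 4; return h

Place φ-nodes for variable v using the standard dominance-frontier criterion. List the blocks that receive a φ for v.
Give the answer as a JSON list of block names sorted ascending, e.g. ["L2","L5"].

Answer: ["L4"]

Analysis:
idom tree: L1←L0 L2←L0 L3←L0 L4←L0
Dom∩ at merges:
  L3: preds {L0,L2}: {L0} ∩ {L0,L2} = {L0}; idom=L0
  L4: preds {L1,L2,L3}: {L0,L1} ∩ {L0,L2} ∩ {L0,L3} = {L0}; idom=L0

Frontier:
  join L3 pred L0: · stop@L0
  join L3 pred L2: L2 stop@L0
  join L4 pred L1: L1 stop@L0
  join L4 pred L2: L2 stop@L0
  join L4 pred L3: L3 stop@L0
  L0 → ∅
  L1 → {L4}
  L2 → {L3,L4}
  L3 → {L4}
  L4 → ∅

φ for v: defs {L1}
  DF⁺ = {L4}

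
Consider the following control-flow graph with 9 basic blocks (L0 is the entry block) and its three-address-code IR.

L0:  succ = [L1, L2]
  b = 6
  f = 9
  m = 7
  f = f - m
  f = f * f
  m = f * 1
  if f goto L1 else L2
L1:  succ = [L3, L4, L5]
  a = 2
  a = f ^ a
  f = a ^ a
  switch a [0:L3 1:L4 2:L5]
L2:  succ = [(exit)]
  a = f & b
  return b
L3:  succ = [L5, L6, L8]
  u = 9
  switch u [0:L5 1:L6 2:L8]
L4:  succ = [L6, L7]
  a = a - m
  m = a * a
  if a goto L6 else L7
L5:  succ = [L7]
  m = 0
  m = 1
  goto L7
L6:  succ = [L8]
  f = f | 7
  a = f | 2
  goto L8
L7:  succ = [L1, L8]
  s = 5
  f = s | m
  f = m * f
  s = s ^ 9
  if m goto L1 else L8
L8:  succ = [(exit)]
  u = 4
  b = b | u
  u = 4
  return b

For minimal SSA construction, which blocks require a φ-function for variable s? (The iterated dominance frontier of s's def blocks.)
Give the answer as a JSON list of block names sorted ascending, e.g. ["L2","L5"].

Answer: ["L1", "L8"]

Derivation:
idom tree: L1←L0 L2←L0 L3←L1 L4←L1 L5←L1 L6←L1 L7←L1 L8←L1
Dom∩ at merges:
  L1: preds {L0,L7}: {L0} ∩ {L0,L1,L7} = {L0}; idom=L0
  L5: preds {L1,L3}: {L0,L1} ∩ {L0,L1,L3} = {L0,L1}; idom=L1
  L6: preds {L3,L4}: {L0,L1,L3} ∩ {L0,L1,L4} = {L0,L1}; idom=L1
  L7: preds {L4,L5}: {L0,L1,L4} ∩ {L0,L1,L5} = {L0,L1}; idom=L1
  L8: preds {L3,L6,L7}: {L0,L1,L3} ∩ {L0,L1,L6} ∩ {L0,L1,L7} = {L0,L1}; idom=L1

DF walk-up:
  L1←L0: walk · to L0
  L1←L7: walk L7→L1 to L0
  L5←L1: walk · to L1
  L5←L3: walk L3 to L1
  L6←L3: walk L3 to L1
  L6←L4: walk L4 to L1
  L7←L4: walk L4 to L1
  L7←L5: walk L5 to L1
  L8←L3: walk L3 to L1
  L8←L6: walk L6 to L1
  L8←L7: walk L7 to L1
  DF(L0)=∅
  DF(L1)={L1}
  DF(L2)=∅
  DF(L3)={L5,L6,L8}
  DF(L4)={L6,L7}
  DF(L5)={L7}
  DF(L6)={L8}
  DF(L7)={L1,L8}
  DF(L8)=∅

φ for s: defs {L7}
  DF⁺ = {L1,L8}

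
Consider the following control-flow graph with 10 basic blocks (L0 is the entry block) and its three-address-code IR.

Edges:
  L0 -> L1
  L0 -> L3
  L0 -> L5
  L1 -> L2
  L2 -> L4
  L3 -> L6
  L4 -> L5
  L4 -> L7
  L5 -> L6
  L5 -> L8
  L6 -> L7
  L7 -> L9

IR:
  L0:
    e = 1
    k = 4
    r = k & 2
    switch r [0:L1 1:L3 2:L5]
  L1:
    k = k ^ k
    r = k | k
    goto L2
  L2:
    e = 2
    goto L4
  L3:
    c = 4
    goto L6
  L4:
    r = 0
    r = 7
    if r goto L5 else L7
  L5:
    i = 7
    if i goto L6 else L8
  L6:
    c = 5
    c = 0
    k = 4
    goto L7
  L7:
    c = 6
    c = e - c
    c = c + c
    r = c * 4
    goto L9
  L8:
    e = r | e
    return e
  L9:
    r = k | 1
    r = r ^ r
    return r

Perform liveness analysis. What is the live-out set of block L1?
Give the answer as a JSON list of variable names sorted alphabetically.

Block summaries:
  L0: {e,k,r} / ∅
  L1: {k,r} / {k}
  L2: {e} / ∅
  L3: {c} / ∅
  L4: {r} / ∅
  L5: {i} / ∅
  L6: {c,k} / ∅
  L7: {c,r} / {e}
  L8: {e} / {e,r}
  L9: {r} / {k}

Backward fixpoint:
  L0 li=∅ lo={e,k,r}
  L1 li={k} lo={k}
  L2 li={k} lo={e,k}
  L3 li={e} lo={e}
  L4 li={e,k} lo={e,k,r}
  L5 li={e,r} lo={e,r}
  L6 li={e} lo={e,k}
  L7 li={e,k} lo={k}
  L8 li={e,r} lo=∅
  L9 li={k} lo=∅

live-out(L1) = ["k"]

Answer: ["k"]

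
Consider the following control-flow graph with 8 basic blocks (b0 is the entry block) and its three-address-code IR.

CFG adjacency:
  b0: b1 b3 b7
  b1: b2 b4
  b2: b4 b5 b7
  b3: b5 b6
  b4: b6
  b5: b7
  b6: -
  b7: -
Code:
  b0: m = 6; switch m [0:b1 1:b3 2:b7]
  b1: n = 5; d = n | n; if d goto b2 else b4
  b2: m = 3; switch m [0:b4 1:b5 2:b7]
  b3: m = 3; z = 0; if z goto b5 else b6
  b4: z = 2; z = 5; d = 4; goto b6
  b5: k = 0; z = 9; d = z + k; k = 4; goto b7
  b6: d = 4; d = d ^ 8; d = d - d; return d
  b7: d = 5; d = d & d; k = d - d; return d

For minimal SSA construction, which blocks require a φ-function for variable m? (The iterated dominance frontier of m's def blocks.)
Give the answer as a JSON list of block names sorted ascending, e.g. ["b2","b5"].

idom tree: b1←b0 b2←b1 b3←b0 b4←b1 b5←b0 b6←b0 b7←b0
Dom at joins:
  b4: preds {b1,b2}: {b0,b1} ∩ {b0,b1,b2} = {b0,b1}; idom=b1
  b5: preds {b2,b3}: {b0,b1,b2} ∩ {b0,b3} = {b0}; idom=b0
  b6: preds {b3,b4}: {b0,b3} ∩ {b0,b1,b4} = {b0}; idom=b0
  b7: preds {b0,b2,b5}: {b0} ∩ {b0,b1,b2} ∩ {b0,b5} = {b0}; idom=b0

Frontier:
  join b4 pred b1: · stop@b1
  join b4 pred b2: b2 stop@b1
  join b5 pred b2: b2→b1 stop@b0
  join b5 pred b3: b3 stop@b0
  join b6 pred b3: b3 stop@b0
  join b6 pred b4: b4→b1 stop@b0
  join b7 pred b0: · stop@b0
  join b7 pred b2: b2→b1 stop@b0
  join b7 pred b5: b5 stop@b0
  DF(b0)=∅
  DF(b1)={b5,b6,b7}
  DF(b2)={b4,b5,b7}
  DF(b3)={b5,b6}
  DF(b4)={b6}
  DF(b5)={b7}
  DF(b6)=∅
  DF(b7)=∅

φ for m: defs {b0,b2,b3}
  DF⁺ = {b4,b5,b6,b7}

Answer: ["b4", "b5", "b6", "b7"]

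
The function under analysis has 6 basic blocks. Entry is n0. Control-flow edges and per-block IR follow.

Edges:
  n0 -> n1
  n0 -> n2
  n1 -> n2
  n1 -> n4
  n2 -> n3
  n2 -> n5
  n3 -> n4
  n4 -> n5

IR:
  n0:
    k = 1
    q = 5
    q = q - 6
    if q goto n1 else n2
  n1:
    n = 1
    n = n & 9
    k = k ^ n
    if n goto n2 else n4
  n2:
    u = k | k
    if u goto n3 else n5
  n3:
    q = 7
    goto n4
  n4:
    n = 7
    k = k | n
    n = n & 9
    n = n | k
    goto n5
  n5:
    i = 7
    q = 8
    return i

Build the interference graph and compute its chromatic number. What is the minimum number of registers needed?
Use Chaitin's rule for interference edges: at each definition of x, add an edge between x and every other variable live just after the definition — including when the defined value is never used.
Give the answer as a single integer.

Answer: 2

Derivation:
Per-block:
  n0: def={k,q} ue=∅
  n1: def={k,n} ue={k}
  n2: def={u} ue={k}
  n3: def={q} ue=∅
  n4: def={k,n} ue={k}
  n5: def={i,q} ue=∅

Live sets:
  n0: in=∅ out={k}
  n1: in={k} out={k}
  n2: in={k} out={k}
  n3: in={k} out={k}
  n4: in={k} out=∅
  n5: in=∅ out=∅

Interference:
  i: {q}
  k: {n,q,u}
  n: {k}
  q: {i,k}
  u: {k}

Colouring:
  clique {i,q} ⇒ need ≥ 2
  2-colouring: r0={i,k}  r1={n,q,u}
  χ = 2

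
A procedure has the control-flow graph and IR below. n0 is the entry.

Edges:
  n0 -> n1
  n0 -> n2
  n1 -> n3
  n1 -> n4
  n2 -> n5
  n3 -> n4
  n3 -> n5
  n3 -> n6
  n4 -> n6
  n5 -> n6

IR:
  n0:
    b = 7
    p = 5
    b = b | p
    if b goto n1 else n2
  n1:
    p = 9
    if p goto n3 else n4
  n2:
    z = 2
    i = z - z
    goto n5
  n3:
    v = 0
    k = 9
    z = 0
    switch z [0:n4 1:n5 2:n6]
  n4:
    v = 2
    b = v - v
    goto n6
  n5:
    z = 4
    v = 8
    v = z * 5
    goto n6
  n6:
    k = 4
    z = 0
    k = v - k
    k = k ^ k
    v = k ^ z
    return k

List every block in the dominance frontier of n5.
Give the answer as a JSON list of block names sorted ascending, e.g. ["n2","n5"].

idom tree: n1←n0 n2←n0 n3←n1 n4←n1 n5←n0 n6←n0
Dom at joins:
  n4: preds {n1,n3}: {n0,n1} ∩ {n0,n1,n3} = {n0,n1}; idom=n1
  n5: preds {n2,n3}: {n0,n2} ∩ {n0,n1,n3} = {n0}; idom=n0
  n6: preds {n3,n4,n5}: {n0,n1,n3} ∩ {n0,n1,n4} ∩ {n0,n5} = {n0}; idom=n0

DF walk-up:
  join n4 pred n1: · stop@n1
  join n4 pred n3: n3 stop@n1
  join n5 pred n2: n2 stop@n0
  join n5 pred n3: n3→n1 stop@n0
  join n6 pred n3: n3→n1 stop@n0
  join n6 pred n4: n4→n1 stop@n0
  join n6 pred n5: n5 stop@n0
  n0: DF=∅
  n1: DF={n5,n6}
  n2: DF={n5}
  n3: DF={n4,n5,n6}
  n4: DF={n6}
  n5: DF={n6}
  n6: DF=∅

DF(n5) = ["n6"]

Answer: ["n6"]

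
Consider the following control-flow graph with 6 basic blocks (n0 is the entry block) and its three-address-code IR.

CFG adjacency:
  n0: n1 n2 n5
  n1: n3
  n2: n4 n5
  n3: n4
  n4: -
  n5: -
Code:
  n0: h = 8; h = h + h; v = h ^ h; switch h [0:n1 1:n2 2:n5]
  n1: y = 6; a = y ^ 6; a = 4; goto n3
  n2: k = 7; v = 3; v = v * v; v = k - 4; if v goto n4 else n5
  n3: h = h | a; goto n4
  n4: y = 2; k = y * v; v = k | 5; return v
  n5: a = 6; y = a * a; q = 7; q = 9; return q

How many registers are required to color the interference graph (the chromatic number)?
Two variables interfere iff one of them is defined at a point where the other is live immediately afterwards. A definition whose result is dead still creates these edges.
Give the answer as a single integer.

Block summaries:
  n0: def={h,v} ue=∅
  n1: def={a,y} ue=∅
  n2: def={k,v} ue=∅
  n3: def={h} ue={a,h}
  n4: def={k,v,y} ue={v}
  n5: def={a,q,y} ue=∅

Backward fixpoint:
  live n0: ∅→{h,v}
  live n1: {h,v}→{a,h,v}
  live n2: ∅→{v}
  live n3: {a,h,v}→{v}
  live n4: {v}→∅
  live n5: ∅→∅

Conflict graph:
  a↔{h,v}
  h↔{a,v,y}
  k↔{v}
  q↔∅
  v↔{a,h,k,y}
  y↔{h,v}

Chromatic number:
  lower bound: {a,h,v} mutually conflict ⇒ χ ≥ 3
  assign a→R2 h→R1 k→R1 q→R0 v→R0 y→R2 — no edge inside a register ⇒ χ ≤ 3
  χ = 3

Answer: 3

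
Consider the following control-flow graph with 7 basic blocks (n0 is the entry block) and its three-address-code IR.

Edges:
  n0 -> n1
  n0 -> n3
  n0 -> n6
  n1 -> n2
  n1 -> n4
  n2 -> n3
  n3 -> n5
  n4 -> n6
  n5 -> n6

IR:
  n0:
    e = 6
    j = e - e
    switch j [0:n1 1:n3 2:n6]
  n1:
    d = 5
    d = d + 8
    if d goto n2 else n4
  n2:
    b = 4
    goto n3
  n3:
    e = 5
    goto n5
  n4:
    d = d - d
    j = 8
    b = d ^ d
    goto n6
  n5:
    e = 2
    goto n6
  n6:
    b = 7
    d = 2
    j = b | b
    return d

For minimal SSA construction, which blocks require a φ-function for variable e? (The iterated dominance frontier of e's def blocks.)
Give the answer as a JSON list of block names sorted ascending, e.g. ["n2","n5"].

idom tree: n1←n0 n2←n1 n3←n0 n4←n1 n5←n3 n6←n0
Dom∩ at merges:
  n3: preds {n0,n2}: {n0} ∩ {n0,n1,n2} = {n0}; idom=n0
  n6: preds {n0,n4,n5}: {n0} ∩ {n0,n1,n4} ∩ {n0,n3,n5} = {n0}; idom=n0

DF walk-up:
  n3←n0: walk · to n0
  n3←n2: walk n2→n1 to n0
  n6←n0: walk · to n0
  n6←n4: walk n4→n1 to n0
  n6←n5: walk n5→n3 to n0
  n0 → ∅
  n1 → {n3,n6}
  n2 → {n3}
  n3 → {n6}
  n4 → {n6}
  n5 → {n6}
  n6 → ∅

φ for e: defs {n0,n3,n5}
  DF⁺ = {n6}

Answer: ["n6"]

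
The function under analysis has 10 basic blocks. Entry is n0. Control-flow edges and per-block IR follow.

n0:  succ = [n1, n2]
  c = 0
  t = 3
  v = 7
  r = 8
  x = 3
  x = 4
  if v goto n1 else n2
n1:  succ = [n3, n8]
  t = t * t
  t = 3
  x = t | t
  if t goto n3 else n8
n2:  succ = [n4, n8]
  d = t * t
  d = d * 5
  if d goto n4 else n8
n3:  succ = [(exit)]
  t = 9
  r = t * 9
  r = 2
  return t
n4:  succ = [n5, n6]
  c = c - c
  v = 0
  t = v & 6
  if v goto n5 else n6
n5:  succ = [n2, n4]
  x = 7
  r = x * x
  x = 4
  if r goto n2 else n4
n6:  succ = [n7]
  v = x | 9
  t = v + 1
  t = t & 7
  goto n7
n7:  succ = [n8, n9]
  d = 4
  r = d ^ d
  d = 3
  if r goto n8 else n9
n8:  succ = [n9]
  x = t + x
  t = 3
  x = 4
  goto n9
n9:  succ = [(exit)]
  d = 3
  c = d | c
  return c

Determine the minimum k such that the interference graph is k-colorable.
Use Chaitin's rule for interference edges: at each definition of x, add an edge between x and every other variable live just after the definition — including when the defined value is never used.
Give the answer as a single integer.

Answer: 5

Working:
Per-block:
  n0 def {c,r,t,v,x} use ∅
  n1 def {t,x} use {t}
  n2 def {d} use {t}
  n3 def {r,t} use ∅
  n4 def {c,t,v} use {c}
  n5 def {r,x} use ∅
  n6 def {t,v} use {x}
  n7 def {d,r} use ∅
  n8 def {t,x} use {t,x}
  n9 def {c,d} use {c}

Liveness:
  n0: in=∅ out={c,t,x}
  n1: in={c,t} out={c,t,x}
  n2: in={c,t,x} out={c,t,x}
  n3: in=∅ out=∅
  n4: in={c,x} out={c,t,x}
  n5: in={c,t} out={c,t,x}
  n6: in={c,x} out={c,t,x}
  n7: in={c,t,x} out={c,t,x}
  n8: in={c,t,x} out={c}
  n9: in={c} out=∅

Interference:
  c — {d,r,t,v,x}
  d — {c,r,t,x}
  r — {c,d,t,v,x}
  t — {c,d,r,v,x}
  v — {c,r,t,x}
  x — {c,d,r,t,v}

Colouring:
  {c,d,r,t,x} pairwise interfere (5-clique) ⇒ χ ≥ 5
  assign c→c0 d→c4 r→c1 t→c2 v→c4 x→c3 — no edge inside a register ⇒ χ ≤ 5
  χ = 5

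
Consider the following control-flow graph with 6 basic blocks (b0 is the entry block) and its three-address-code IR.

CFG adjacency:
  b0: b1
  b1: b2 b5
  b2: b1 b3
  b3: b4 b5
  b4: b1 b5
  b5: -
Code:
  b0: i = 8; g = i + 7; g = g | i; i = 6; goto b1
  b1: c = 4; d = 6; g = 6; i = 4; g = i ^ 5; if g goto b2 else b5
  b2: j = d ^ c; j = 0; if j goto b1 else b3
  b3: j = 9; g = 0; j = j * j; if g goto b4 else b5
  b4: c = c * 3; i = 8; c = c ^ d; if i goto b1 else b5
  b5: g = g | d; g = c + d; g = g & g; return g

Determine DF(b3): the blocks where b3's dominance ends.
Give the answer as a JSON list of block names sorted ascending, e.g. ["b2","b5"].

idom tree: b1←b0 b2←b1 b3←b2 b4←b3 b5←b1
Join-block Dom:
  b1: preds {b0,b2,b4}: {b0} ∩ {b0,b1,b2} ∩ {b0,b1,b2,b3,b4} = {b0}; idom=b0
  b5: preds {b1,b3,b4}: {b0,b1} ∩ {b0,b1,b2,b3} ∩ {b0,b1,b2,b3,b4} = {b0,b1}; idom=b1

DF derivation:
  b1←b0: walk · to b0
  b1←b2: walk b2→b1 to b0
  b1←b4: walk b4→b3→b2→b1 to b0
  b5←b1: walk · to b1
  b5←b3: walk b3→b2 to b1
  b5←b4: walk b4→b3→b2 to b1
  b0 → ∅
  b1 → {b1}
  b2 → {b1,b5}
  b3 → {b1,b5}
  b4 → {b1,b5}
  b5 → ∅

DF(b3) = ["b1", "b5"]

Answer: ["b1", "b5"]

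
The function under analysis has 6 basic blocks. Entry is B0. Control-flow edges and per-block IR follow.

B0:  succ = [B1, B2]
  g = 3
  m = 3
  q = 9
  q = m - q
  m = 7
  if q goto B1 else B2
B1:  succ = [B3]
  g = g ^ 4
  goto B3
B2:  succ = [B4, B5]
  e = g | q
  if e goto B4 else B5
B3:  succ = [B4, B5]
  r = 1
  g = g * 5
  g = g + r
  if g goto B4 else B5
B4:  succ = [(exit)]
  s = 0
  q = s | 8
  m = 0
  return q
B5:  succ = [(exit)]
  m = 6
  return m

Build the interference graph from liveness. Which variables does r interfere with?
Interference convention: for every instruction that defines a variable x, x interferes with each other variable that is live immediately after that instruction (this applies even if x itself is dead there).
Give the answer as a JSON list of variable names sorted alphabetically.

Block summaries:
  B0: {g,m,q} / ∅
  B1: {g} / {g}
  B2: {e} / {g,q}
  B3: {g,r} / {g}
  B4: {m,q,s} / ∅
  B5: {m} / ∅

Backward fixpoint:
  live B0: ∅→{g,q}
  live B1: {g}→{g}
  live B2: {g,q}→∅
  live B3: {g}→∅
  live B4: ∅→∅
  live B5: ∅→∅

Interference:
  e: ∅
  g: {m,q,r}
  m: {g,q}
  q: {g,m}
  r: {g}
  s: ∅

N(r) = ["g"]

Answer: ["g"]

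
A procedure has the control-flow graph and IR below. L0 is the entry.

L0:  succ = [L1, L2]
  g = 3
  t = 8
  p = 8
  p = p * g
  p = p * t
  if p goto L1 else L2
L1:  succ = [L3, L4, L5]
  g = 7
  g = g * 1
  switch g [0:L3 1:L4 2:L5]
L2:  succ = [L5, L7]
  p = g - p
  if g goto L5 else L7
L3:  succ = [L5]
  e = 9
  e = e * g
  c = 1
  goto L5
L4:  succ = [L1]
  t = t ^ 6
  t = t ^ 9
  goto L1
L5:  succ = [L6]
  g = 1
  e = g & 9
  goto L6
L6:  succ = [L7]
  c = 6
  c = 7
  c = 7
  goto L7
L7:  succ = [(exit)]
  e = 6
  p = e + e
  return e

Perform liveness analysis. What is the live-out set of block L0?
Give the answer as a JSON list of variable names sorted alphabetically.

Block summaries:
  L0: {g,p,t} / ∅
  L1: {g} / ∅
  L2: {p} / {g,p}
  L3: {c,e} / {g}
  L4: {t} / {t}
  L5: {e,g} / ∅
  L6: {c} / ∅
  L7: {e,p} / ∅

Live sets:
  live L0: ∅→{g,p,t}
  live L1: {t}→{g,t}
  live L2: {g,p}→∅
  live L3: {g}→∅
  live L4: {t}→{t}
  live L5: ∅→∅
  live L6: ∅→∅
  live L7: ∅→∅

live-out(L0) = ["g", "p", "t"]

Answer: ["g", "p", "t"]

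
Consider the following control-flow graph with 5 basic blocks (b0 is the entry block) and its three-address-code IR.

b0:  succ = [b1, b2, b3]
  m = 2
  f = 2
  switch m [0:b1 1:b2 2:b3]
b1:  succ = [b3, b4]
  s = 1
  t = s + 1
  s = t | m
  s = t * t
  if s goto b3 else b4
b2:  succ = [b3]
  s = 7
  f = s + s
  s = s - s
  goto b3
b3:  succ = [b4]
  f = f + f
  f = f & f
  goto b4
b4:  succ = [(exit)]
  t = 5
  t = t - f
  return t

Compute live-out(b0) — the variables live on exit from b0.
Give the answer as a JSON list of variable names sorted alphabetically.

Per-block:
  b0: {f,m} / ∅
  b1: {s,t} / {m}
  b2: {f,s} / ∅
  b3: {f} / {f}
  b4: {t} / {f}

Liveness:
  b0: in=∅ out={f,m}
  b1: in={f,m} out={f}
  b2: in=∅ out={f}
  b3: in={f} out={f}
  b4: in={f} out=∅

live-out(b0) = ["f", "m"]

Answer: ["f", "m"]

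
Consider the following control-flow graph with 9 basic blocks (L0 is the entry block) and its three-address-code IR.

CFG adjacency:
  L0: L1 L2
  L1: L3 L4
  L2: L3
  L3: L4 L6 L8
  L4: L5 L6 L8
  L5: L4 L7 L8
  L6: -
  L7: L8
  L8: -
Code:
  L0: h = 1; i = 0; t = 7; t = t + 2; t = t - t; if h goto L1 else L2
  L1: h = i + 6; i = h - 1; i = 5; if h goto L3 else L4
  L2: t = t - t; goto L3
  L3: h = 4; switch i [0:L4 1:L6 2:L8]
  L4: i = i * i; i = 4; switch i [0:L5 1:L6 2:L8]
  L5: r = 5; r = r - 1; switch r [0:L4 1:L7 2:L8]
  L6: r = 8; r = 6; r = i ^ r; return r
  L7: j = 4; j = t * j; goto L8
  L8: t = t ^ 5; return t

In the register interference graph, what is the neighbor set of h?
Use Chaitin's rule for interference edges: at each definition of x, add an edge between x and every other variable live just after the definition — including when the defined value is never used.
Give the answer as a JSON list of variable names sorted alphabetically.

Block summaries:
  L0 def {h,i,t} use ∅
  L1 def {h,i} use {i}
  L2 def {t} use {t}
  L3 def {h} use {i}
  L4 def {i} use {i}
  L5 def {r} use ∅
  L6 def {r} use {i}
  L7 def {j} use {t}
  L8 def {t} use {t}

Backward fixpoint:
  live L0: ∅→{i,t}
  live L1: {i,t}→{i,t}
  live L2: {i,t}→{i,t}
  live L3: {i,t}→{i,t}
  live L4: {i,t}→{i,t}
  live L5: {i,t}→{i,t}
  live L6: {i}→∅
  live L7: {t}→{t}
  live L8: {t}→∅

Interference:
  h↔{i,t}
  i↔{h,r,t}
  j↔{t}
  r↔{i,t}
  t↔{h,i,j,r}

N(h) = ["i", "t"]

Answer: ["i", "t"]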